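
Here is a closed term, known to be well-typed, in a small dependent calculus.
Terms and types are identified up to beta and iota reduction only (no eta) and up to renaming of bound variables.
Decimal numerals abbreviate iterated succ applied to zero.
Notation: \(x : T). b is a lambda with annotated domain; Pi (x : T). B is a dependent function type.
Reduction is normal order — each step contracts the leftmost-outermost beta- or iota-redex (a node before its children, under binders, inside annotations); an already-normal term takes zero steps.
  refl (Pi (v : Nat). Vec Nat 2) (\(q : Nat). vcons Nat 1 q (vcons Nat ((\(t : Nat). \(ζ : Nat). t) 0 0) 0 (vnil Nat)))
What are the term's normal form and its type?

normal form:
  refl (Pi (v : Nat). Vec Nat 2) (\(q : Nat). vcons Nat 1 q (vcons Nat 0 0 (vnil Nat)))
the term's type:
  Eq (Pi (v : Nat). Vec Nat 2) (\(q : Nat). vcons Nat 1 q (vcons Nat 0 0 (vnil Nat))) (\(t : Nat). vcons Nat 1 t (vcons Nat 0 0 (vnil Nat)))


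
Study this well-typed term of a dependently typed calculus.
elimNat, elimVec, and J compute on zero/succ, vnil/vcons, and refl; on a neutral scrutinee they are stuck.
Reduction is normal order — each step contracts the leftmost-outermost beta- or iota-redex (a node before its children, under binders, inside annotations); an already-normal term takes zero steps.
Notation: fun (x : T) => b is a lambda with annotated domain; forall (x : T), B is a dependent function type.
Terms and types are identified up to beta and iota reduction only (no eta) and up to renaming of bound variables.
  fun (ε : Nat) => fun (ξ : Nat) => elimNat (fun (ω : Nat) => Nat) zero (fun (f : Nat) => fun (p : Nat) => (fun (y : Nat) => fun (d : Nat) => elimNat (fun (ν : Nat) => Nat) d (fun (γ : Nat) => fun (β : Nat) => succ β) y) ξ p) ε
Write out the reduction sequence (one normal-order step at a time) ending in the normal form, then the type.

normal-order reduction:
  fun (ε : Nat) => fun (ξ : Nat) => elimNat (fun (ω : Nat) => Nat) zero (fun (f : Nat) => fun (p : Nat) => (fun (y : Nat) => fun (d : Nat) => elimNat (fun (ν : Nat) => Nat) d (fun (γ : Nat) => fun (β : Nat) => succ β) y) ξ p) ε
  ~> fun (ε : Nat) => fun (ξ : Nat) => elimNat (fun (ω : Nat) => Nat) zero (fun (f : Nat) => fun (p : Nat) => (fun (y : Nat) => elimNat (fun (d : Nat) => Nat) y (fun (ν : Nat) => fun (γ : Nat) => succ γ) ξ) p) ε
  ~> fun (ε : Nat) => fun (ξ : Nat) => elimNat (fun (ω : Nat) => Nat) zero (fun (f : Nat) => fun (p : Nat) => elimNat (fun (y : Nat) => Nat) p (fun (d : Nat) => fun (ν : Nat) => succ ν) ξ) ε
inferred type:
  forall (ε : Nat), forall (ξ : Nat), Nat


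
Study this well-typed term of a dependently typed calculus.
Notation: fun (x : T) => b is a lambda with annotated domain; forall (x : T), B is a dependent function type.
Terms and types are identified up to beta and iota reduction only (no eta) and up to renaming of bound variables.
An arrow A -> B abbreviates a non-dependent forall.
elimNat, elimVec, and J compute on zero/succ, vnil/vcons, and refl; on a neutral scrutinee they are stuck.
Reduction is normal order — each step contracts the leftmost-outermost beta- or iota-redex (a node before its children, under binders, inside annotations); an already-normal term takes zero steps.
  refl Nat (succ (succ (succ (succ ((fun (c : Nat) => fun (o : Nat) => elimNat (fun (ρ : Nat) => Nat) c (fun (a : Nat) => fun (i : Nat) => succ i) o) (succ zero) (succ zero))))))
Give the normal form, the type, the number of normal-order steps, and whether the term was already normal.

normal form:
  refl Nat (succ (succ (succ (succ (succ (succ zero))))))
the term's type:
  Eq Nat (succ (succ (succ (succ (succ (succ zero)))))) (succ (succ (succ (succ (succ (succ zero))))))
normal-order step count: 6
term was already normal: no
first contracted redex: a beta-redex


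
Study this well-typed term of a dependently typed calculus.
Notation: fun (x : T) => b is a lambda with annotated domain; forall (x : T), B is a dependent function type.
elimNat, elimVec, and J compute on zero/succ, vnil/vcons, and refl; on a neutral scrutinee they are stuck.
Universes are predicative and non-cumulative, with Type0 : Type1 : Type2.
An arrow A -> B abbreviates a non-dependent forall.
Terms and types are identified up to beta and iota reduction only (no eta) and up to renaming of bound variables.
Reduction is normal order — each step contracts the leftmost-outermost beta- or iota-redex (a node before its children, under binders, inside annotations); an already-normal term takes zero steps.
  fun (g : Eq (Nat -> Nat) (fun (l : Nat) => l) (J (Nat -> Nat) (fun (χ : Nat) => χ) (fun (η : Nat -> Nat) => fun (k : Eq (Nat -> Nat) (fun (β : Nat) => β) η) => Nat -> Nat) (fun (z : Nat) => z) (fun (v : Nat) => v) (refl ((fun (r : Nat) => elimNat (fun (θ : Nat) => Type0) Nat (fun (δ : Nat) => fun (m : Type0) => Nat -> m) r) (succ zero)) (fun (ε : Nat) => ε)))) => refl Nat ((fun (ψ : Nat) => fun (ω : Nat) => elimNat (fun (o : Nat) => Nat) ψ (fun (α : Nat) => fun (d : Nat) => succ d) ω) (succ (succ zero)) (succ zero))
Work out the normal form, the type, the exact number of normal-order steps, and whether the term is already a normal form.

normal form:
  fun (g : Eq (Nat -> Nat) (fun (l : Nat) => l) (fun (χ : Nat) => χ)) => refl Nat (succ (succ (succ zero)))
type:
  Eq (Nat -> Nat) (fun (g : Nat) => g) (fun (l : Nat) => l) -> Eq Nat (succ (succ (succ zero))) (succ (succ (succ zero)))
normal-order step count: 7
started in normal form: no
first redex: a J iota-redex


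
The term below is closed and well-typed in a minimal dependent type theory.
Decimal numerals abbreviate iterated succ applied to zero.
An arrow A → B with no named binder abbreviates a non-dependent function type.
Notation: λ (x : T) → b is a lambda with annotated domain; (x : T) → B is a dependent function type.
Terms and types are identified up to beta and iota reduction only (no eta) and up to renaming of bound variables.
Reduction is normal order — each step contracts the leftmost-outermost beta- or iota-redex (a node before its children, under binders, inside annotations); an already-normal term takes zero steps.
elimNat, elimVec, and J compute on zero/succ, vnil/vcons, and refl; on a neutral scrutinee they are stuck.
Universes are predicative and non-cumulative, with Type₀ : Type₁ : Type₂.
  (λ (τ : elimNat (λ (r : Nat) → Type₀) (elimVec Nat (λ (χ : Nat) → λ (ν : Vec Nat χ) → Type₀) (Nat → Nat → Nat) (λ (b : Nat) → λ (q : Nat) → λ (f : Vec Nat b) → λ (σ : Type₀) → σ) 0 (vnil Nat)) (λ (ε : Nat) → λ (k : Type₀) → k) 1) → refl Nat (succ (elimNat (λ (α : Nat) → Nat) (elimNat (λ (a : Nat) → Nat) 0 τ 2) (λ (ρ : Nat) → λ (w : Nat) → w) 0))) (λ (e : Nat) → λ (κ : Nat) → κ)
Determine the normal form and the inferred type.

reduced normal form:
  refl Nat 1
the term's type:
  Eq Nat 1 1


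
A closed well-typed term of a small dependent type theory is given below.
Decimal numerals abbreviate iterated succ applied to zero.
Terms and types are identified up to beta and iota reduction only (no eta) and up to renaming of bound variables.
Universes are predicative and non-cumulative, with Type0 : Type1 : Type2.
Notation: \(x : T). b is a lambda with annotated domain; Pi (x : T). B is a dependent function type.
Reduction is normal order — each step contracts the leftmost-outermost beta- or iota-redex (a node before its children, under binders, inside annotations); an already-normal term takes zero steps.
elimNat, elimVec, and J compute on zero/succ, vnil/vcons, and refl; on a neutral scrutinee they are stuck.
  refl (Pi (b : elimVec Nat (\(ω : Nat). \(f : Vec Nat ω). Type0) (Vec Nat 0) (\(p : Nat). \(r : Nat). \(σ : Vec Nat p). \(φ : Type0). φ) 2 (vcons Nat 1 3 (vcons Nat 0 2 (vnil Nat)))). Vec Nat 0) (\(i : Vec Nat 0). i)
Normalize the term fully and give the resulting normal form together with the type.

reduced normal form:
  refl (Pi (b : Vec Nat 0). Vec Nat 0) (\(ω : Vec Nat 0). ω)
type:
  Eq (Pi (b : Vec Nat 0). Vec Nat 0) (\(ω : Vec Nat 0). ω) (\(f : Vec Nat 0). f)
observation: the term reaches its normal form after 11 normal-order steps.


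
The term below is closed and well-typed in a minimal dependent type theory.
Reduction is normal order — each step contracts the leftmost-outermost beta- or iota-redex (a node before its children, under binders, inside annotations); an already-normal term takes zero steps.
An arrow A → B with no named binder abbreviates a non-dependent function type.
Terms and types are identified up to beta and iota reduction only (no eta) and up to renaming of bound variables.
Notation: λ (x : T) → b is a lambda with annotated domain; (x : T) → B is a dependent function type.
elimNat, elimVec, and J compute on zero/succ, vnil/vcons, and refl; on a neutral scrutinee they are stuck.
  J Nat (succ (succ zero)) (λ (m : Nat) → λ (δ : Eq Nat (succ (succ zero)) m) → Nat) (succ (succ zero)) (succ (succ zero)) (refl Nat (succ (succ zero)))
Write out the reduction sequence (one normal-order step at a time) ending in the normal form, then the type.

normal-order reduction:
  J Nat (succ (succ zero)) (λ (m : Nat) → λ (δ : Eq Nat (succ (succ zero)) m) → Nat) (succ (succ zero)) (succ (succ zero)) (refl Nat (succ (succ zero)))
  ~> succ (succ zero)
type:
  Nat


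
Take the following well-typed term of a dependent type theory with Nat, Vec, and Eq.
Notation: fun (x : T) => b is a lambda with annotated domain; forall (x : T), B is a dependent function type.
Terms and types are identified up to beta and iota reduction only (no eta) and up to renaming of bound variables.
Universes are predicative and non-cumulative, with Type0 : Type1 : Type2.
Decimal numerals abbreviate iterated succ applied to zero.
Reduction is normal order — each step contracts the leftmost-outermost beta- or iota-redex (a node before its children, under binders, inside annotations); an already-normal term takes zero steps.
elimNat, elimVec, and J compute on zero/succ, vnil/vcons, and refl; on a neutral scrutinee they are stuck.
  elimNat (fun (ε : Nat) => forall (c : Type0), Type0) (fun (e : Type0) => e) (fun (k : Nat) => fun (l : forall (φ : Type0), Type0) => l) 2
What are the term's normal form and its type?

resulting normal form:
  fun (ε : Type0) => ε
inferred type:
  forall (ε : Type0), Type0
observation: normalization takes exactly 7 steps under the normal-order strategy.


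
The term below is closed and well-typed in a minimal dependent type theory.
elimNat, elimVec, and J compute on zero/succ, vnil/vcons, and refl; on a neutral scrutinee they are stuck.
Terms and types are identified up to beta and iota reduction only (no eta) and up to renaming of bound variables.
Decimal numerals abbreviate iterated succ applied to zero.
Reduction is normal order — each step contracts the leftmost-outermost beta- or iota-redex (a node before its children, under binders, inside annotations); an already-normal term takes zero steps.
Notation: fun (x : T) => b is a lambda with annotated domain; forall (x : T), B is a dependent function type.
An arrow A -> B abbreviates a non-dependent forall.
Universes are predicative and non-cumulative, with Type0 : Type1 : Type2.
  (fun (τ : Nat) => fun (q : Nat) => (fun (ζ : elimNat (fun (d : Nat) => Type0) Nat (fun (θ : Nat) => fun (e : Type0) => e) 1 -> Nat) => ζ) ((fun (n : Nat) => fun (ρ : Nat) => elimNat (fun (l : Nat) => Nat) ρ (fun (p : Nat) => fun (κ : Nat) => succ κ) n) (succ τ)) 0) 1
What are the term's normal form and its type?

normal form:
  fun (τ : Nat) => 2
the term's type:
  Nat -> Nat
observation: normalization takes exactly 11 steps under the normal-order strategy.


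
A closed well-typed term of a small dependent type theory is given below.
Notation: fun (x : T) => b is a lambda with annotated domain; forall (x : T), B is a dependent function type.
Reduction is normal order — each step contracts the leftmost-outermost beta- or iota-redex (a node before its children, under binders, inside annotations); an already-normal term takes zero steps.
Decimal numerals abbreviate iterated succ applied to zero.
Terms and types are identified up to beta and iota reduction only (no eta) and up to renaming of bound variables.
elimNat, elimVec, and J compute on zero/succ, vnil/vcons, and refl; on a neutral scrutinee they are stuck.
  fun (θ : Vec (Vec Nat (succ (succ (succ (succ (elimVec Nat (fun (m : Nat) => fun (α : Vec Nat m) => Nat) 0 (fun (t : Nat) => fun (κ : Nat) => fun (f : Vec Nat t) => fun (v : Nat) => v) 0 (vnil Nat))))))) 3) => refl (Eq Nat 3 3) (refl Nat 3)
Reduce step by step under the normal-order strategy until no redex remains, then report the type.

reduction (normal order):
  fun (θ : Vec (Vec Nat (succ (succ (succ (succ (elimVec Nat (fun (m : Nat) => fun (α : Vec Nat m) => Nat) 0 (fun (t : Nat) => fun (κ : Nat) => fun (f : Vec Nat t) => fun (v : Nat) => v) 0 (vnil Nat))))))) 3) => refl (Eq Nat 3 3) (refl Nat 3)
  ~> fun (θ : Vec (Vec Nat 4) 3) => refl (Eq Nat 3 3) (refl Nat 3)
inferred type:
  forall (θ : Vec (Vec Nat 4) 3), Eq (Eq Nat 3 3) (refl Nat 3) (refl Nat 3)


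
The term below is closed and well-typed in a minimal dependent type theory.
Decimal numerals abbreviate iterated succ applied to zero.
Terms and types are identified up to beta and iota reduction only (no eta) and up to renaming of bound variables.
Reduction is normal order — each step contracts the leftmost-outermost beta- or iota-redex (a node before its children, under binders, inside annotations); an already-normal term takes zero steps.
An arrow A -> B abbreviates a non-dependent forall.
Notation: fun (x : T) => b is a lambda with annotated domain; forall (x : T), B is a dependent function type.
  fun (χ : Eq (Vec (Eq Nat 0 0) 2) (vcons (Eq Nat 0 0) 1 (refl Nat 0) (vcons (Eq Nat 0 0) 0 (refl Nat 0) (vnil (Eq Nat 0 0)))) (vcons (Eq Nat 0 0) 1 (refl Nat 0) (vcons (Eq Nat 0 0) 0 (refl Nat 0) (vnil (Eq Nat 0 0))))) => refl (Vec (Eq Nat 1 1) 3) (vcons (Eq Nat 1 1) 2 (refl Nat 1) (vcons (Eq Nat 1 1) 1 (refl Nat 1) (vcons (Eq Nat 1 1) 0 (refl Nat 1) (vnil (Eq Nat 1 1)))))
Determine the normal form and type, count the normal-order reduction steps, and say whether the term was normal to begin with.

reduced normal form:
  fun (χ : Eq (Vec (Eq Nat 0 0) 2) (vcons (Eq Nat 0 0) 1 (refl Nat 0) (vcons (Eq Nat 0 0) 0 (refl Nat 0) (vnil (Eq Nat 0 0)))) (vcons (Eq Nat 0 0) 1 (refl Nat 0) (vcons (Eq Nat 0 0) 0 (refl Nat 0) (vnil (Eq Nat 0 0))))) => refl (Vec (Eq Nat 1 1) 3) (vcons (Eq Nat 1 1) 2 (refl Nat 1) (vcons (Eq Nat 1 1) 1 (refl Nat 1) (vcons (Eq Nat 1 1) 0 (refl Nat 1) (vnil (Eq Nat 1 1)))))
inferred type:
  Eq (Vec (Eq Nat 0 0) 2) (vcons (Eq Nat 0 0) 1 (refl Nat 0) (vcons (Eq Nat 0 0) 0 (refl Nat 0) (vnil (Eq Nat 0 0)))) (vcons (Eq Nat 0 0) 1 (refl Nat 0) (vcons (Eq Nat 0 0) 0 (refl Nat 0) (vnil (Eq Nat 0 0)))) -> Eq (Vec (Eq Nat 1 1) 3) (vcons (Eq Nat 1 1) 2 (refl Nat 1) (vcons (Eq Nat 1 1) 1 (refl Nat 1) (vcons (Eq Nat 1 1) 0 (refl Nat 1) (vnil (Eq Nat 1 1))))) (vcons (Eq Nat 1 1) 2 (refl Nat 1) (vcons (Eq Nat 1 1) 1 (refl Nat 1) (vcons (Eq Nat 1 1) 0 (refl Nat 1) (vnil (Eq Nat 1 1)))))
normal-order step count: 0
term was already normal: yes


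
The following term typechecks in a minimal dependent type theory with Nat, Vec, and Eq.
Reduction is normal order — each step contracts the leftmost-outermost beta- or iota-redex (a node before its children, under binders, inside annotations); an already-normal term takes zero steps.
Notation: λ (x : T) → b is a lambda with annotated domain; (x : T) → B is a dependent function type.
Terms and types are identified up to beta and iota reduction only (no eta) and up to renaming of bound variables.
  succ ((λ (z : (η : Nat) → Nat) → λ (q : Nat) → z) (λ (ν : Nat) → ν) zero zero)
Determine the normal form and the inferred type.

normal form:
  succ zero
the term's type:
  Nat


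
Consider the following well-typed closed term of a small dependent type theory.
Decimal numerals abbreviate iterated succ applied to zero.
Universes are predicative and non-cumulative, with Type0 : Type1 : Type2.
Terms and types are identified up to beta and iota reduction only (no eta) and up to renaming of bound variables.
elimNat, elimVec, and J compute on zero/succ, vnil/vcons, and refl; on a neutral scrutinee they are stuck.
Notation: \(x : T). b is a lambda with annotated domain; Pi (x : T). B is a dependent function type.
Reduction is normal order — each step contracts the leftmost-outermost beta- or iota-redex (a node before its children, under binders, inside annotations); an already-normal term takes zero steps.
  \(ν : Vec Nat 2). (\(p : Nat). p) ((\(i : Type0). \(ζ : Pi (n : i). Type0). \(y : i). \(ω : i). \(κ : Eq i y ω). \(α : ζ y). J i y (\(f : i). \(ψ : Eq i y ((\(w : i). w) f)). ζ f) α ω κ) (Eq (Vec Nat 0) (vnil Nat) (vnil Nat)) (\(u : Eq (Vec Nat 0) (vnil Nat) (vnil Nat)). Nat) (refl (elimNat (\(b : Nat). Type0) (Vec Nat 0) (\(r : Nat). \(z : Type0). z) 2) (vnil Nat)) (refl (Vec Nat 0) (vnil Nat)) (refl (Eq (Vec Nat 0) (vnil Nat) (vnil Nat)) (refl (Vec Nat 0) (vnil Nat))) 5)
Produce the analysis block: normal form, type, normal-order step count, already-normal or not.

normal form:
  \(ν : Vec Nat 2). 5
inferred type:
  Pi (ν : Vec Nat 2). Nat
normal-order step count: 8
term was already normal: no
first redex: a beta-redex


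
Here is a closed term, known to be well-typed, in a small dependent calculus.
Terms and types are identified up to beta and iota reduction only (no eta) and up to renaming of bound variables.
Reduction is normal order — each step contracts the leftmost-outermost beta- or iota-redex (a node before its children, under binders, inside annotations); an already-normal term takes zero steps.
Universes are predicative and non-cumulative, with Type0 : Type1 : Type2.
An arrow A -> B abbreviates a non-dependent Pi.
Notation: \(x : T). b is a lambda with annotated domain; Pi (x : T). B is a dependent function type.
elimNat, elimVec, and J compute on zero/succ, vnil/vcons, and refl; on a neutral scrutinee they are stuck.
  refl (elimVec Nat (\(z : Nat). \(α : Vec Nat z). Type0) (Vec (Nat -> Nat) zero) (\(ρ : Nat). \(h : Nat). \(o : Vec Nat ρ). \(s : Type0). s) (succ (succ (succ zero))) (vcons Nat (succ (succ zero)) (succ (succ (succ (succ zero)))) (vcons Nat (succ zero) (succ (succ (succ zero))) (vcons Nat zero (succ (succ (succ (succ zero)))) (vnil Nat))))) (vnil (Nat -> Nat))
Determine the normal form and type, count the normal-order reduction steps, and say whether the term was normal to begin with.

reduced normal form:
  refl (Vec (Nat -> Nat) zero) (vnil (Nat -> Nat))
the term's type:
  Eq (Vec (Nat -> Nat) zero) (vnil (Nat -> Nat)) (vnil (Nat -> Nat))
normal-order step count: 16
term was already normal: no
first redex: an elimVec iota-redex


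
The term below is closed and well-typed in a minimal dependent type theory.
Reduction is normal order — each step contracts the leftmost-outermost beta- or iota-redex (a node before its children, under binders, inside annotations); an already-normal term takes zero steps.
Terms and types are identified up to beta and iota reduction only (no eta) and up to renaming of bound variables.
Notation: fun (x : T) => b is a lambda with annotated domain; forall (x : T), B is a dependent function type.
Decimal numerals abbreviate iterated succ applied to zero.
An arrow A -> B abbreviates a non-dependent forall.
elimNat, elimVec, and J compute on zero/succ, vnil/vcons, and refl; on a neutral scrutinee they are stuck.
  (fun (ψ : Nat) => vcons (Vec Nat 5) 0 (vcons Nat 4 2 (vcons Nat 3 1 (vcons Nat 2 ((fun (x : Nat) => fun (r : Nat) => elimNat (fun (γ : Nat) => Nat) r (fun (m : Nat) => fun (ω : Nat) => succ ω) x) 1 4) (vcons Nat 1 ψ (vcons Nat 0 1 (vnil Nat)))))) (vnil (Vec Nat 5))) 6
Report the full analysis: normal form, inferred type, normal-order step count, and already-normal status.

resulting normal form:
  vcons (Vec Nat 5) 0 (vcons Nat 4 2 (vcons Nat 3 1 (vcons Nat 2 5 (vcons Nat 1 6 (vcons Nat 0 1 (vnil Nat)))))) (vnil (Vec Nat 5))
inferred type:
  Vec (Vec Nat 5) 1
reduction steps (normal order): 7
started in normal form: no
first contracted redex: a beta-redex


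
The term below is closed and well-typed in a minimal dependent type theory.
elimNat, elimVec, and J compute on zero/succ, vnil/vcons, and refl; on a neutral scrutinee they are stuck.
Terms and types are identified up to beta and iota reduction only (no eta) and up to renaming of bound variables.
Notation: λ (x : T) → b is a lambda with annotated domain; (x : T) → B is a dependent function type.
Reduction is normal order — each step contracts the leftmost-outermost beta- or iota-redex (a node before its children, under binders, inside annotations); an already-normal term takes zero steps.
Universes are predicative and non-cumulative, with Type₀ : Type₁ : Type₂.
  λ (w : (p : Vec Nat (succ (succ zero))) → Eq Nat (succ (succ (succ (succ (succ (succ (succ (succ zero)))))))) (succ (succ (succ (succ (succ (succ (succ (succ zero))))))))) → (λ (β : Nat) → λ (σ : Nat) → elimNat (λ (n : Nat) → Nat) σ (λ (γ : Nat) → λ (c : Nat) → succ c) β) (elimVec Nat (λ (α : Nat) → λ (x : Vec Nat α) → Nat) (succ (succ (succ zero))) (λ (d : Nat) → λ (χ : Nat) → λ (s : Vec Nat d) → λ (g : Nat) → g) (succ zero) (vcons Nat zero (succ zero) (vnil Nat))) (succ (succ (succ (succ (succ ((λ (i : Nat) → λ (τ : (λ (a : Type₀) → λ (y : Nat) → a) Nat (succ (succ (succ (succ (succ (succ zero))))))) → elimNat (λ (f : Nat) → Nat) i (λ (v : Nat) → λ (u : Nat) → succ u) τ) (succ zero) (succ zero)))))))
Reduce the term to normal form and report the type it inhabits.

normal form:
  λ (w : (p : Vec Nat (succ (succ zero))) → Eq Nat (succ (succ (succ (succ (succ (succ (succ (succ zero)))))))) (succ (succ (succ (succ (succ (succ (succ (succ zero))))))))) → succ (succ (succ (succ (succ (succ (succ (succ (succ (succ zero)))))))))
inferred type:
  (w : (p : Vec Nat (succ (succ zero))) → Eq Nat (succ (succ (succ (succ (succ (succ (succ (succ zero)))))))) (succ (succ (succ (succ (succ (succ (succ (succ zero))))))))) → Nat
observation: reduction starts at a beta-redex, and 24 normal-order steps reach the normal form.


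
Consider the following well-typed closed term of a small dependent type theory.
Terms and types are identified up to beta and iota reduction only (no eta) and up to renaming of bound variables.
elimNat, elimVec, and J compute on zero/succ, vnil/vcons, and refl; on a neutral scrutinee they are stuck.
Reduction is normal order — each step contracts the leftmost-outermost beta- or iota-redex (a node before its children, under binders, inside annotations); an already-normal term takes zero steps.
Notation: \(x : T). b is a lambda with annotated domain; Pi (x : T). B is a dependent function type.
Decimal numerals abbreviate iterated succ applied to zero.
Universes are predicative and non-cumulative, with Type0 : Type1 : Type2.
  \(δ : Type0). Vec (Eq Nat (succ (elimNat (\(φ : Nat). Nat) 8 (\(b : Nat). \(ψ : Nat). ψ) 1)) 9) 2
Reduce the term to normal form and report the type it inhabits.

reduced normal form:
  \(δ : Type0). Vec (Eq Nat 9 9) 2
inferred type:
  Pi (δ : Type0). Type0
observation: 4 normal-order steps normalize the term, beginning with an elimNat iota-redex.


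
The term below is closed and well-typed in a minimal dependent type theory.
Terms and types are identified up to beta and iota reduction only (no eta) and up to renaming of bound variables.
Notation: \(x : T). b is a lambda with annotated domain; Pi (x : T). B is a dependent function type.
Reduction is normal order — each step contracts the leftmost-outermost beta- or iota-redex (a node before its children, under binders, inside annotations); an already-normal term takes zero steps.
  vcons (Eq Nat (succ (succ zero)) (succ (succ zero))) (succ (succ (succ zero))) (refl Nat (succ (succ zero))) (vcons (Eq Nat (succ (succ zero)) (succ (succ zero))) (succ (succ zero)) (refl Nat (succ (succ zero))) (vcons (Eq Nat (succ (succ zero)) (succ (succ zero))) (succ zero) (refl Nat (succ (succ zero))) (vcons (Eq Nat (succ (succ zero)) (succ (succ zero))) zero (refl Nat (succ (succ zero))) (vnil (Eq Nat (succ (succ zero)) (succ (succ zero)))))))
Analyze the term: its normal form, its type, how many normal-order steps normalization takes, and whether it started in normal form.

normal form:
  vcons (Eq Nat (succ (succ zero)) (succ (succ zero))) (succ (succ (succ zero))) (refl Nat (succ (succ zero))) (vcons (Eq Nat (succ (succ zero)) (succ (succ zero))) (succ (succ zero)) (refl Nat (succ (succ zero))) (vcons (Eq Nat (succ (succ zero)) (succ (succ zero))) (succ zero) (refl Nat (succ (succ zero))) (vcons (Eq Nat (succ (succ zero)) (succ (succ zero))) zero (refl Nat (succ (succ zero))) (vnil (Eq Nat (succ (succ zero)) (succ (succ zero)))))))
the term's type:
  Vec (Eq Nat (succ (succ zero)) (succ (succ zero))) (succ (succ (succ (succ zero))))
reduction steps (normal order): 0
already normal: yes


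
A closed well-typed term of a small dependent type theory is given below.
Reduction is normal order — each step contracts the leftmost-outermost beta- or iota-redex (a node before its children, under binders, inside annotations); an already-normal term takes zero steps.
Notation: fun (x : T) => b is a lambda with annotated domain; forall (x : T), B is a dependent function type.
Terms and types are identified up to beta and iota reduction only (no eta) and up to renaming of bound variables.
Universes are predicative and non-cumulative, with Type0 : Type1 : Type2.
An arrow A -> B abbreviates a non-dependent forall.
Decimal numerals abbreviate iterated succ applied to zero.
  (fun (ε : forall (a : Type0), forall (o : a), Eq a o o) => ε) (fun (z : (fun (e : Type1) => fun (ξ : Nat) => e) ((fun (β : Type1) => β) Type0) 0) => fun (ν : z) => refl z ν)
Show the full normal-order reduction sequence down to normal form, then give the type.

reduction (normal order):
  (fun (ε : forall (a : Type0), forall (o : a), Eq a o o) => ε) (fun (z : (fun (e : Type1) => fun (ξ : Nat) => e) ((fun (β : Type1) => β) Type0) 0) => fun (ν : z) => refl z ν)
  ~> fun (ε : (fun (a : Type1) => fun (o : Nat) => a) ((fun (z : Type1) => z) Type0) 0) => fun (e : ε) => refl ε e
  ~> fun (ε : (fun (a : Nat) => (fun (o : Type1) => o) Type0) 0) => fun (z : ε) => refl ε z
  ~> fun (ε : (fun (a : Type1) => a) Type0) => fun (o : ε) => refl ε o
  ~> fun (ε : Type0) => fun (a : ε) => refl ε a
the term's type:
  forall (ε : Type0), forall (a : ε), Eq ε a a


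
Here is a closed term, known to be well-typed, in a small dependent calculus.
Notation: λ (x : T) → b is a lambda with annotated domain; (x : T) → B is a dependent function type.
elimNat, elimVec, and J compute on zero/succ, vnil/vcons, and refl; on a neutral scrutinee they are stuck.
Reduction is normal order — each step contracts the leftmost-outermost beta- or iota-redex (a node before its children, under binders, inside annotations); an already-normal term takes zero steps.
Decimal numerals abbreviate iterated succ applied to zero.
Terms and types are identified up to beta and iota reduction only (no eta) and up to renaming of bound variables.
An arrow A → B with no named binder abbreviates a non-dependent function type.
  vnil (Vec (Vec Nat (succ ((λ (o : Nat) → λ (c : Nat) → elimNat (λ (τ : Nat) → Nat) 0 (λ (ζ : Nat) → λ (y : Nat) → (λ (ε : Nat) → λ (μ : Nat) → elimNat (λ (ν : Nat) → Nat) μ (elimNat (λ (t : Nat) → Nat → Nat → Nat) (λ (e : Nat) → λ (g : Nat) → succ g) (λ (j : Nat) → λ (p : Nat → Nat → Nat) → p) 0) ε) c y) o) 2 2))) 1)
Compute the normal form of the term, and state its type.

reduced normal form:
  vnil (Vec (Vec Nat 5) 1)
inferred type:
  Vec (Vec (Vec Nat 5) 1) 0


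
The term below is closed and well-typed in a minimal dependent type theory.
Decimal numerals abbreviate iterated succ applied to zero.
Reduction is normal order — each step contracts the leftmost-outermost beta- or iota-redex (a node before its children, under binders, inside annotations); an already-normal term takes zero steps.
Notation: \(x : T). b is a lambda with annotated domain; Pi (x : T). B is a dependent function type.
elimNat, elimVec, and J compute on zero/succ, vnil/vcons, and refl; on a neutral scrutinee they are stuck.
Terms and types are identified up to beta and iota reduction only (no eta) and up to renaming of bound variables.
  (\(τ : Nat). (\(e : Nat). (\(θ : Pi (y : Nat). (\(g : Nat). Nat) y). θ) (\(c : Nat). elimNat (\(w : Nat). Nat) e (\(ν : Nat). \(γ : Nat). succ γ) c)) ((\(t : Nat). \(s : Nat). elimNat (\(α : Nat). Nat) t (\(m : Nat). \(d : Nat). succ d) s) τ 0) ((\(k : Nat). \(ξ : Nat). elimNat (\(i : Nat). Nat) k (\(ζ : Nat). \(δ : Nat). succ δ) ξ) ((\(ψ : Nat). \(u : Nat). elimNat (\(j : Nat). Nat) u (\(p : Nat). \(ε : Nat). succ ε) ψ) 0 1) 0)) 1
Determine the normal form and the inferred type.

resulting normal form:
  2
inferred type:
  Nat
observation: the term reaches its normal form after 17 normal-order steps.


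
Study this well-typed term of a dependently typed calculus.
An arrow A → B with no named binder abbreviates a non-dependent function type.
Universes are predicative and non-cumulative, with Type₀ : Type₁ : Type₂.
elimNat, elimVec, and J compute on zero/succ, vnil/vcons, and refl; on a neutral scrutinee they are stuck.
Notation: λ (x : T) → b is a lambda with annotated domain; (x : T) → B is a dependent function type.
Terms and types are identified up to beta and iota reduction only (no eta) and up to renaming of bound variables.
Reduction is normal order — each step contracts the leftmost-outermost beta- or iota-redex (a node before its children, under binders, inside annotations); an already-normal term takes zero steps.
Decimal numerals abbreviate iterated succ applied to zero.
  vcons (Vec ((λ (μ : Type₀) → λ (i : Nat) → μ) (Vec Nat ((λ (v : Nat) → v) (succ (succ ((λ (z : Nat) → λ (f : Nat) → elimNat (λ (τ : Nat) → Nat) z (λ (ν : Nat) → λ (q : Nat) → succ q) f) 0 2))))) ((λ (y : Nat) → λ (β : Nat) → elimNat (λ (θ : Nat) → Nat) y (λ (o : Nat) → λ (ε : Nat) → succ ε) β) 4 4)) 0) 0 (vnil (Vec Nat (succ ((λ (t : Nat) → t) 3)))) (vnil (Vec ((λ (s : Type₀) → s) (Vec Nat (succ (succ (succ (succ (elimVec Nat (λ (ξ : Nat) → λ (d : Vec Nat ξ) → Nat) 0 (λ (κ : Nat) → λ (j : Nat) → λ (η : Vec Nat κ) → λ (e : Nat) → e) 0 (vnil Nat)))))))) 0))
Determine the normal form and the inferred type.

reduced normal form:
  vcons (Vec (Vec Nat 4) 0) 0 (vnil (Vec Nat 4)) (vnil (Vec (Vec Nat 4) 0))
type:
  Vec (Vec (Vec Nat 4) 0) 1
observation: the leftmost-outermost redex is a beta-redex, and normalization takes 15 steps.


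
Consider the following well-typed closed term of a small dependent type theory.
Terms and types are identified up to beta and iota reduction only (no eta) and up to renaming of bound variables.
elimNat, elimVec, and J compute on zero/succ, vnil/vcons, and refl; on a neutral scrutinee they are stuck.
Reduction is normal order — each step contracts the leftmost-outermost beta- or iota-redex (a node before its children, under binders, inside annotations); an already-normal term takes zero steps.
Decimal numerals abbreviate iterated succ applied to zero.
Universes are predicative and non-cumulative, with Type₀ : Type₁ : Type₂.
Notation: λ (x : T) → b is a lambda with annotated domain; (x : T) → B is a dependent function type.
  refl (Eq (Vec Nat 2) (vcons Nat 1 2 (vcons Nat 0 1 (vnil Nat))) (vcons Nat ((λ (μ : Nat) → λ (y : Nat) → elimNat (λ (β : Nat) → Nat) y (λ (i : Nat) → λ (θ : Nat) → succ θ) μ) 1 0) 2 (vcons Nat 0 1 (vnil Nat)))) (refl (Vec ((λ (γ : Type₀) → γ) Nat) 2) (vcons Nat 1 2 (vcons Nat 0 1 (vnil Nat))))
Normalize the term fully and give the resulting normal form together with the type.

reduced normal form:
  refl (Eq (Vec Nat 2) (vcons Nat 1 2 (vcons Nat 0 1 (vnil Nat))) (vcons Nat 1 2 (vcons Nat 0 1 (vnil Nat)))) (refl (Vec Nat 2) (vcons Nat 1 2 (vcons Nat 0 1 (vnil Nat))))
the term's type:
  Eq (Eq (Vec Nat 2) (vcons Nat 1 2 (vcons Nat 0 1 (vnil Nat))) (vcons Nat 1 2 (vcons Nat 0 1 (vnil Nat)))) (refl (Vec Nat 2) (vcons Nat 1 2 (vcons Nat 0 1 (vnil Nat)))) (refl (Vec Nat 2) (vcons Nat 1 2 (vcons Nat 0 1 (vnil Nat))))
observation: the term reaches its normal form after 7 normal-order steps.


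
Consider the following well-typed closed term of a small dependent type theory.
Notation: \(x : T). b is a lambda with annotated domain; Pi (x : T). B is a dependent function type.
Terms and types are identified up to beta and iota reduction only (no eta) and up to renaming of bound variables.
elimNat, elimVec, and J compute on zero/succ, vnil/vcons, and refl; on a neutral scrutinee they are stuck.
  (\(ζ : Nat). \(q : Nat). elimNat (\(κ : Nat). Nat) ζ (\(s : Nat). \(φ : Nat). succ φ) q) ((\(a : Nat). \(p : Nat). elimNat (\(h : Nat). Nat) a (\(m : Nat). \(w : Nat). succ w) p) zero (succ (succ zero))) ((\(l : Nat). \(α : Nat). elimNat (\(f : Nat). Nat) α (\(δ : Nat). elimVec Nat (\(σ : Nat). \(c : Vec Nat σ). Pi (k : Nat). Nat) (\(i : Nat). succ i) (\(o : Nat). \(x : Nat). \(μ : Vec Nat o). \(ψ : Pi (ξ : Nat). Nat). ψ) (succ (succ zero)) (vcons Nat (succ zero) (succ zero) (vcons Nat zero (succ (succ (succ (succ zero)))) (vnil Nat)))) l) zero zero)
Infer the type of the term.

inferred type:
  Nat


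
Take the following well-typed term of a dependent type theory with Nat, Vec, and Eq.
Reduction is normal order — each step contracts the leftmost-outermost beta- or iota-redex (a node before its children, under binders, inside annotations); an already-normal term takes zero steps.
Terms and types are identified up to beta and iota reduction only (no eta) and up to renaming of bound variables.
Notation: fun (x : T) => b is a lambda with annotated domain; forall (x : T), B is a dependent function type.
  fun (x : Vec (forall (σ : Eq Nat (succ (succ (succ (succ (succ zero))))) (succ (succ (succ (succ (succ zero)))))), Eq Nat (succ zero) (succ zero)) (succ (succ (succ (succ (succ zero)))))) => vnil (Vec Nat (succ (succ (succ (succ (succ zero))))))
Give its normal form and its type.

resulting normal form:
  fun (x : Vec (forall (σ : Eq Nat (succ (succ (succ (succ (succ zero))))) (succ (succ (succ (succ (succ zero)))))), Eq Nat (succ zero) (succ zero)) (succ (succ (succ (succ (succ zero)))))) => vnil (Vec Nat (succ (succ (succ (succ (succ zero))))))
inferred type:
  forall (x : Vec (forall (σ : Eq Nat (succ (succ (succ (succ (succ zero))))) (succ (succ (succ (succ (succ zero)))))), Eq Nat (succ zero) (succ zero)) (succ (succ (succ (succ (succ zero)))))), Vec (Vec Nat (succ (succ (succ (succ (succ zero)))))) zero
observation: the term is already in normal form.


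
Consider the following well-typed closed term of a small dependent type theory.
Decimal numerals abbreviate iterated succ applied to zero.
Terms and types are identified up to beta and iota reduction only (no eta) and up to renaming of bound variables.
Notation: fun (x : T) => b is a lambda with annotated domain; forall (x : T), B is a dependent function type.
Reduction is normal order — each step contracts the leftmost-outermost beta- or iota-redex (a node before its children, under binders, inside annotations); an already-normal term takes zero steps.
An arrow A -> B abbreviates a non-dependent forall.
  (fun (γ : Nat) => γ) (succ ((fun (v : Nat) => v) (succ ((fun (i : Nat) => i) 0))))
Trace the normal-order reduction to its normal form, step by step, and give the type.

normal-order reduction sequence:
  (fun (γ : Nat) => γ) (succ ((fun (v : Nat) => v) (succ ((fun (i : Nat) => i) 0))))
  ~> succ ((fun (γ : Nat) => γ) (succ ((fun (v : Nat) => v) 0)))
  ~> succ (succ ((fun (γ : Nat) => γ) 0))
  ~> 2
the term's type:
  Nat


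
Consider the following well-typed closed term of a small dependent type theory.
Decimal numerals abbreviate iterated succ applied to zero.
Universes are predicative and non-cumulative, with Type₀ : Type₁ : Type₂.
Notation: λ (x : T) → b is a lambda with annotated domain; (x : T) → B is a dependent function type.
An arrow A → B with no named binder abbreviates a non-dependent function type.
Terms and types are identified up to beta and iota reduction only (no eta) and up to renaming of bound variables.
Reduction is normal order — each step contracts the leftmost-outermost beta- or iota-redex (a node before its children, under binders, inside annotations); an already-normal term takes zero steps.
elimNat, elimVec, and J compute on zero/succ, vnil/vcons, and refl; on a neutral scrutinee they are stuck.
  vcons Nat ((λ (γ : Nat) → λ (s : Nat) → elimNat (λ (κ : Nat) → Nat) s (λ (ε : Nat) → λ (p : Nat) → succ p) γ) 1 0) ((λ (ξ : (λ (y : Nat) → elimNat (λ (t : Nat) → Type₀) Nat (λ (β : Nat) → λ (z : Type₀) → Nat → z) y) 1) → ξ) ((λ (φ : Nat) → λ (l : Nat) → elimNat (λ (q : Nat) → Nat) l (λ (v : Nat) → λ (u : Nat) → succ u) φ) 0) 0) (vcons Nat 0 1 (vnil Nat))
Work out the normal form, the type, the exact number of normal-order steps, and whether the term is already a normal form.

reduced normal form:
  vcons Nat 1 0 (vcons Nat 0 1 (vnil Nat))
type:
  Vec Nat 2
reduction steps (normal order): 10
term was already normal: no
first contracted redex: a beta-redex


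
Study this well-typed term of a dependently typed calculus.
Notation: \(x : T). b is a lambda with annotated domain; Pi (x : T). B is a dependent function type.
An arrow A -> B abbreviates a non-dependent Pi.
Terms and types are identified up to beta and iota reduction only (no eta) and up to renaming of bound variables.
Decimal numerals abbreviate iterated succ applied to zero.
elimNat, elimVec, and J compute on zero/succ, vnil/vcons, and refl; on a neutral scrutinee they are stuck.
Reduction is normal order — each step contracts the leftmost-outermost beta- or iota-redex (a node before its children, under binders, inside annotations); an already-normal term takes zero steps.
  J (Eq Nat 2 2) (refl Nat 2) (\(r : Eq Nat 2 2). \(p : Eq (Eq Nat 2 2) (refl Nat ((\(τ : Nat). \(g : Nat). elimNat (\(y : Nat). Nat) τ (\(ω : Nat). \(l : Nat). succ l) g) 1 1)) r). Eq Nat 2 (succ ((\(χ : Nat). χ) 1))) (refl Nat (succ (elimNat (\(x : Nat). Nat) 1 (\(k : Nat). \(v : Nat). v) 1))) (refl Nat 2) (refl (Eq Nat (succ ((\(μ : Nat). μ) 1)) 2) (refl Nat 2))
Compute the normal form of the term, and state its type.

resulting normal form:
  refl Nat 2
inferred type:
  Eq Nat 2 2


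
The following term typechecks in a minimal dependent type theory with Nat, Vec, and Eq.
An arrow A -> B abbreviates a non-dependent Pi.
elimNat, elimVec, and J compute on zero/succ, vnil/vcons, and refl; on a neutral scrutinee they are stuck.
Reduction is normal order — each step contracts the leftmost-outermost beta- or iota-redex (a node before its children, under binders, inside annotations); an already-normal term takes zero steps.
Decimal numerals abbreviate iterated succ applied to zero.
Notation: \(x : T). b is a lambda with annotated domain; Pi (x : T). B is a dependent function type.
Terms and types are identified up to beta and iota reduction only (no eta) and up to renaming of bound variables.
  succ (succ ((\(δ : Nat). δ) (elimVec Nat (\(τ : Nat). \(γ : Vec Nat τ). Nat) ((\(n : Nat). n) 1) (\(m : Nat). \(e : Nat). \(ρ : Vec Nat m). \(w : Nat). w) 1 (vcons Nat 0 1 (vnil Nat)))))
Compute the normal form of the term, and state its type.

normal form:
  3
type:
  Nat
observation: reduction starts at a beta-redex, and 8 normal-order steps reach the normal form.


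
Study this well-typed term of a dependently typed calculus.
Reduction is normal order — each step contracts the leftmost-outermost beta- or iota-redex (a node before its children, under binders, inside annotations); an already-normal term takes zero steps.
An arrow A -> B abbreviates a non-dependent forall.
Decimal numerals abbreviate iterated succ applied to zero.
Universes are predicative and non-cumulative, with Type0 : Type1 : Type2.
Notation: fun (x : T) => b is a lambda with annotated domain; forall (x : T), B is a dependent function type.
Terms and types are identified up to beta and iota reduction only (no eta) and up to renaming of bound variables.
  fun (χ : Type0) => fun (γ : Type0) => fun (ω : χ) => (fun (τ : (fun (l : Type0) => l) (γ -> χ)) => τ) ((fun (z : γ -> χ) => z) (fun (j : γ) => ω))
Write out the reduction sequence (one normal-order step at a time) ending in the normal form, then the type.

normal-order reduction sequence:
  fun (χ : Type0) => fun (γ : Type0) => fun (ω : χ) => (fun (τ : (fun (l : Type0) => l) (γ -> χ)) => τ) ((fun (z : γ -> χ) => z) (fun (j : γ) => ω))
  ~> fun (χ : Type0) => fun (γ : Type0) => fun (ω : χ) => (fun (τ : γ -> χ) => τ) (fun (l : γ) => ω)
  ~> fun (χ : Type0) => fun (γ : Type0) => fun (ω : χ) => fun (τ : γ) => ω
inferred type:
  forall (χ : Type0), forall (γ : Type0), χ -> γ -> χ
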